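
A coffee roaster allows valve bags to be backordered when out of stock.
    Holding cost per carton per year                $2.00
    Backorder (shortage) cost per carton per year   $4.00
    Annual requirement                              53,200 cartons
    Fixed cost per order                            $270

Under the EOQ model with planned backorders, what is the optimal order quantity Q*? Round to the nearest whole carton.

Basic EOQ = √(2·53,200·270/2) = 3,789.987
Backorder adjustment √((H+b)/b) = √((2+4)/4) = 1.2247
Q* = 3,789.987 × 1.2247 ≈ 4,641.77

4,642 cartons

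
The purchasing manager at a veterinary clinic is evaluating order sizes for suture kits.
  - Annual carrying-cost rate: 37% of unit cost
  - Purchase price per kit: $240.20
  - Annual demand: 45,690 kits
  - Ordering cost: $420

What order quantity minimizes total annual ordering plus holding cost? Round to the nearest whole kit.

657 kits

H = i·C = 0.37 × $240.2 = $88.8740 per kit-year
Q* = √(2·D·S / H) = √(2·45,690·420 / 88.874) = √431,842.8 ≈ 657.15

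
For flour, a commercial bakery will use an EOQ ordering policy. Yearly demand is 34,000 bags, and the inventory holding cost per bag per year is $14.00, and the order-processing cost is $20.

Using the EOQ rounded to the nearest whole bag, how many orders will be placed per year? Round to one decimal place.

Q* = √(2·D·S / H) = √(2·34,000·20 / 14) = √97,142.9 ≈ 311.68 → Q = 312
Orders per year = D/Q = 34,000 / 312 = 108.974

109.0 orders per year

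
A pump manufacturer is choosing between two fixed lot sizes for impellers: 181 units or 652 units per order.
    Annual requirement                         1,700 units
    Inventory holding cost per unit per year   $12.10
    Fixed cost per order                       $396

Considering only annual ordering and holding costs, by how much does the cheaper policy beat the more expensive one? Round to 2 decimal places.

Annual cost at Q: ordering D·S/Q plus holding Q·H/2.
TC(181) = (1,700/181)×396 + (181/2)×12.1 = $4,814.39
TC(652) = (1,700/652)×396 + (652/2)×12.1 = $4,977.12
|ΔTC| = |$4,814.39 − $4,977.12| = $162.73

$162.73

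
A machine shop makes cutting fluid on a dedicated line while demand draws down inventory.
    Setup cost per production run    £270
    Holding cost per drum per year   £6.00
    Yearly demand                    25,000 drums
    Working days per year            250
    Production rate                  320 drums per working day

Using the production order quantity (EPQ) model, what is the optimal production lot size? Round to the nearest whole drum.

1,809 drums

d = 25,000/250 = 100.0000 drums/day;  effective holding cost H(1 − d/p) = 6·(1 − 100.0000/320) = 4.12500
Q* = √(2DS / H_eff) = √(2·25,000·270 / 4.12500) ≈ 1,809.07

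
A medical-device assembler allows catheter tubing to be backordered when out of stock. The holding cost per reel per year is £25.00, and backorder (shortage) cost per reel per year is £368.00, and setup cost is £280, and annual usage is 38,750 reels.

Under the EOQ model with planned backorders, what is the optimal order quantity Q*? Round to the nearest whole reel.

963 reels

Q* = √(2DS/H) · √((H + b)/b)
   = √(2 × 38,750 × 280 / 25) · √((25 + 368) / 368)
   = 931.665 × 1.0334 ≈ 962.79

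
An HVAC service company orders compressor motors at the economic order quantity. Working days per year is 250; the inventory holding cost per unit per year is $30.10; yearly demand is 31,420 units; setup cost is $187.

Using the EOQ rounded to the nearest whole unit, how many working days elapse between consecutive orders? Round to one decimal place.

5.0 days

Q* = √(2·D·S / H) = √(2·31,420·187 / 30.1) = √390,401.3 ≈ 624.82 → Q = 625 units
Cycle time = (working days × Q)/D = (250 × 625) / 31,420 = 4.973 days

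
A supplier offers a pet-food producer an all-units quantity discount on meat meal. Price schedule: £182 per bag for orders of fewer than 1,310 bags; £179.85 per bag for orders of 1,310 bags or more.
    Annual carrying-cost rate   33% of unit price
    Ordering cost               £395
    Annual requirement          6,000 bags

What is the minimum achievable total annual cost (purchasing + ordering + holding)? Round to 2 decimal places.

H₁ = 33%×£182 = £60.0600;  H₂ = 33%×£179.85 = £59.3505
EOQ₁ = √(2×6,000×395/60.0600) = 280.93  (< 1,310, feasible at tier 1)
EOQ₂ = √(2×6,000×395/59.3505) = 282.60  (< 1,310 → use Q = 1,310 at tier-2 price)
TC(tier 1 (EOQ₁), Q≈280.9) = £1,108,872.59
TC(tier 2, Q≈1,310.0) = £1,119,783.74
Minimum at tier 1 (EOQ₁): £1,108,872.59

£1,108,872.59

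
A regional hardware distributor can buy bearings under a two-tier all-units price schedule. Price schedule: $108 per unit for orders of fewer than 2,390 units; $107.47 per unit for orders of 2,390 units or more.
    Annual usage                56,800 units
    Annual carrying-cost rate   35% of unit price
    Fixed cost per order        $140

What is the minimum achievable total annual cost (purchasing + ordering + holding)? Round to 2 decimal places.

H₁ = 35%×$108 = $37.8000;  H₂ = 35%×$107.47 = $37.6145
EOQ₁ = √(2×56,800×140/37.8000) = 648.65  (< 2,390, feasible at tier 1)
EOQ₂ = √(2×56,800×140/37.6145) = 650.24  (< 2,390 → use Q = 2,390 at tier-2 price)
TC(tier 1 (EOQ₁), Q≈648.6) = $6,158,918.79
TC(tier 2, Q≈2,390.0) = $6,152,572.52
Minimum at tier 2: $6,152,572.52

$6,152,572.52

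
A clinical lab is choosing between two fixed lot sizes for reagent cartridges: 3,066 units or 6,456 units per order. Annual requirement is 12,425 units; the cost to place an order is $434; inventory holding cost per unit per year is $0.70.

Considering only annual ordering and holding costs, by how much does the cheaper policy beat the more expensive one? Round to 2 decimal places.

$262.97

For each Q, cost = (D/Q)·S + (Q/2)·H.
TC(3,066) = (12,425/3,066)×434 + (3,066/2)×0.7 = $2,831.89
TC(6,456) = (12,425/6,456)×434 + (6,456/2)×0.7 = $3,094.86
|ΔTC| = |$2,831.89 − $3,094.86| = $262.97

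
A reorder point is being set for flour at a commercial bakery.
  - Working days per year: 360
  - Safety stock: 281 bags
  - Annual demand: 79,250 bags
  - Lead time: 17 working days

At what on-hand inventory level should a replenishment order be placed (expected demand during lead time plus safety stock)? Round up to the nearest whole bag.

4,024 bags

Daily demand d = 79,250 / 360 = 220.139 bags/day
Demand during lead time = 220.139 × 17 = 3,742.36
Reorder point = 3,742.36 + 281 = 4,023.36 → round up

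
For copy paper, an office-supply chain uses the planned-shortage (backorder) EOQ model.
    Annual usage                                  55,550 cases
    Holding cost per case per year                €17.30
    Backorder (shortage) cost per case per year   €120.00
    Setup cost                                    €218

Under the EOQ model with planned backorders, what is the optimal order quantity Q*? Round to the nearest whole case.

1,266 cases

Basic EOQ = √(2·55,550·218/17.3) = 1,183.211
Backorder adjustment √((H+b)/b) = √((17.3+120)/120) = 1.0697
Q* = 1,183.211 × 1.0697 ≈ 1,265.63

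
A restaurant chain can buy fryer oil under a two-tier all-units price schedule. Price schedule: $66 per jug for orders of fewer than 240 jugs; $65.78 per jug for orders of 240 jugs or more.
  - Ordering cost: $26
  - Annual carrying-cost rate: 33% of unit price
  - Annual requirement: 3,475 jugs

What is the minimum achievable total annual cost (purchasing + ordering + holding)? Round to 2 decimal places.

H₁ = 33%×$66 = $21.7800;  H₂ = 33%×$65.78 = $21.7074
EOQ₁ = √(2×3,475×26/21.7800) = 91.09  (< 240, feasible at tier 1)
EOQ₂ = √(2×3,475×26/21.7074) = 91.24  (< 240 → use Q = 240 at tier-2 price)
TC(tier 1 (EOQ₁), Q≈91.1) = $231,333.85
TC(tier 2, Q≈240.0) = $231,566.85
Minimum at tier 1 (EOQ₁): $231,333.85

$231,333.85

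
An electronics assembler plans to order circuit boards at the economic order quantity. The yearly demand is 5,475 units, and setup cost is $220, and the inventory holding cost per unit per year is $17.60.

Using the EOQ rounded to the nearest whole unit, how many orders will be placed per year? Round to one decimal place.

14.8 orders per year

2DS/H = 2·5,475·220/17.6 = 136,875.00
EOQ = √136,875.00 ≈ 369.97 → Q = 370
Orders per year = D/Q = 5,475 / 370 = 14.797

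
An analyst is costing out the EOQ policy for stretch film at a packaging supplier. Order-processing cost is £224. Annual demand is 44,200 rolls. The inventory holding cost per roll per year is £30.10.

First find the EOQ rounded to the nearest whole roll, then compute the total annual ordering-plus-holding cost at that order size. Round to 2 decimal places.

£24,413.69

Q* = √(2·D·S / H) = √(2·44,200·224 / 30.1) = √657,860.5 ≈ 811.09 → Q = 811 rolls
Annual ordering cost = (D/Q)·S = (44,200/811) × 224 = £12,208.14
Annual holding cost  = (Q/2)·H = (811/2) × 30.1 = £12,205.55
Total = £12,208.14 + £12,205.55 = £24,413.69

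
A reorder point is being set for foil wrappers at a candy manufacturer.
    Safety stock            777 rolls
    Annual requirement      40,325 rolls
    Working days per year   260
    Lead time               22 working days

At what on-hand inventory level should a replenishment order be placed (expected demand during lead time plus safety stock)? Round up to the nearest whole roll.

Daily demand d = 40,325 / 260 = 155.096 rolls/day
Demand during lead time = 155.096 × 22 = 3,412.12
Reorder point = 3,412.12 + 777 = 4,189.12 → round up

4,190 rolls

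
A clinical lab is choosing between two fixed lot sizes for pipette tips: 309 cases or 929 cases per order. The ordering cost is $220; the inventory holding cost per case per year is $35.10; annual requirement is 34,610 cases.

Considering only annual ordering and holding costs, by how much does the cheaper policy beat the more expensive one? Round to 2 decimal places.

For each Q, cost = (D/Q)·S + (Q/2)·H.
TC(309) = (34,610/309)×220 + (309/2)×35.1 = $30,064.37
TC(929) = (34,610/929)×220 + (929/2)×35.1 = $24,500.07
Lots of 929 are cheaper by $5,564.30.

$5,564.30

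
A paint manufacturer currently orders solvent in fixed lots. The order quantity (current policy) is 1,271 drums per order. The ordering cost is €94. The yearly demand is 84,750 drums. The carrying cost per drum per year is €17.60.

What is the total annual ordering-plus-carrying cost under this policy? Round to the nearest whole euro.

€17,453

Ordering: D/Q × S = 84,750/1,271 × €94 = €6,267.90
Holding:  Q/2 × H = 1,271/2 × €17.6 = €11,184.80
Total = €6,267.90 + €11,184.80 = €17,452.70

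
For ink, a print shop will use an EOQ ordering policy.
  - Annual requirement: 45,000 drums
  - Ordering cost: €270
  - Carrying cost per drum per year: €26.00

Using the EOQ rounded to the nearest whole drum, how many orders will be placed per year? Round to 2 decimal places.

46.54 orders per year

2DS/H = 2·45,000·270/26 = 934,615.38
EOQ = √934,615.38 ≈ 966.76 → Q = 967
N = D/Q = 45,000/967 ≈ 46.536 orders/yr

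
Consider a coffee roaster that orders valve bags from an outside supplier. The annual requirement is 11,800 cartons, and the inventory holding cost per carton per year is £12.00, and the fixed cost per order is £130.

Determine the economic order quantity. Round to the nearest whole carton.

Q* = √(2·D·S / H) = √(2·11,800·130 / 12) = √255,666.7 ≈ 505.63

506 cartons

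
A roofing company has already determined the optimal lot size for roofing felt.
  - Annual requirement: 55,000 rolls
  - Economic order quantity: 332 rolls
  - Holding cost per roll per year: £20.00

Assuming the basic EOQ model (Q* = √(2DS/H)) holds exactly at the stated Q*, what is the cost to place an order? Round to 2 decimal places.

EOQ relation: Q² = 2DS/H, so rearrange for the unknown.
S = Q²H / (2D) = 332² × 20 / (2 × 55,000) = 20.0407

£20.04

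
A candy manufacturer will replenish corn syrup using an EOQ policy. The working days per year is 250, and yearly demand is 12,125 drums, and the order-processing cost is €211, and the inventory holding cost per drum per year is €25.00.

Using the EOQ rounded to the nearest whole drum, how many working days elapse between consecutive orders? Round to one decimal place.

Optimal lot size Q* = (2 × 12,125 × €211 / €25)^½ ≈ 452.40 → Q = 452 drums
T = Q/D × 250 days = 452/12,125 × 250 = 9.320 days

9.3 days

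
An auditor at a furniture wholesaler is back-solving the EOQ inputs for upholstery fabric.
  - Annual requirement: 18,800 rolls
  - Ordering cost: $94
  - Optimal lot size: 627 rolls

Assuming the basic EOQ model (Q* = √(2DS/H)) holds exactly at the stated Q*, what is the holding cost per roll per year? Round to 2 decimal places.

EOQ relation: Q² = 2DS/H, so rearrange for the unknown.
H = 2DS / Q² = 2 × 18,800 × 94 / 627² = 8.9904

$8.99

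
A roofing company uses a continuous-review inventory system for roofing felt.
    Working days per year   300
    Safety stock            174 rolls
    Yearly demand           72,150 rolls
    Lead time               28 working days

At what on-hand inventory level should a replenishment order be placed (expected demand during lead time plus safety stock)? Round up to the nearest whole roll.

6,908 rolls

Daily demand d = 72,150 / 300 = 240.500 rolls/day
Demand during lead time = 240.500 × 28 = 6,734.00
Reorder point = 6,734.00 + 174 = 6,908.00 → round up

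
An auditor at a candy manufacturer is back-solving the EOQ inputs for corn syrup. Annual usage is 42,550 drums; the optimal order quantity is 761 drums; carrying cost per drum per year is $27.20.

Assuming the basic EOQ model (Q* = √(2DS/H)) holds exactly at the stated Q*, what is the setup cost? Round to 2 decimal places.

EOQ relation: Q² = 2DS/H, so rearrange for the unknown.
S = Q²H / (2D) = 761² × 27.2 / (2 × 42,550) = 185.1010

$185.10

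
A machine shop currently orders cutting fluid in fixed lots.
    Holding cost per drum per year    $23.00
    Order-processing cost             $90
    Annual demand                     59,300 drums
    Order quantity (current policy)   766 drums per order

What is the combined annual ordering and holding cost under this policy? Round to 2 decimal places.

$15,776.36

Orders/yr = 59,300/766 = 77.415; ordering cost = 77.415 × $90 = $6,967.36
Average inventory = 766/2 = 383; holding cost = 383 × $23 = $8,809.00
Total = $6,967.36 + $8,809.00 = $15,776.36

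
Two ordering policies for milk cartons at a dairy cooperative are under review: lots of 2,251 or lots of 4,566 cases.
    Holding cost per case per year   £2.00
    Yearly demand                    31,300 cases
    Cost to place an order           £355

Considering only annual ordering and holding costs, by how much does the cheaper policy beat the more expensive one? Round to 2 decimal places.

£187.72

For each Q, cost = (D/Q)·S + (Q/2)·H.
TC(2,251) = (31,300/2,251)×355 + (2,251/2)×2 = £7,187.25
TC(4,566) = (31,300/4,566)×355 + (4,566/2)×2 = £6,999.53
Cheaper: Q = 4,566.  Difference = £187.72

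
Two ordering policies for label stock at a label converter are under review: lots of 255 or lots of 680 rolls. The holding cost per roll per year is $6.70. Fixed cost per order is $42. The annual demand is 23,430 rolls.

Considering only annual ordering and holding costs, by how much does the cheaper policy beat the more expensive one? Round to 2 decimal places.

TC(Q) = (D/Q)S + (Q/2)H
TC(255) = (23,430/255)×42 + (255/2)×6.7 = $4,713.31
TC(680) = (23,430/680)×42 + (680/2)×6.7 = $3,725.15
|ΔTC| = |$4,713.31 − $3,725.15| = $988.16

$988.16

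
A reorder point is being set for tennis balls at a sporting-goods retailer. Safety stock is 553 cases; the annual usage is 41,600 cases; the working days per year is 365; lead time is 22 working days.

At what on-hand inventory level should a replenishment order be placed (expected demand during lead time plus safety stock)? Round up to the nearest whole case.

3,061 cases

Daily demand d = 41,600 / 365 = 113.973 cases/day
Demand during lead time = 113.973 × 22 = 2,507.40
Reorder point = 2,507.40 + 553 = 3,060.40 → round up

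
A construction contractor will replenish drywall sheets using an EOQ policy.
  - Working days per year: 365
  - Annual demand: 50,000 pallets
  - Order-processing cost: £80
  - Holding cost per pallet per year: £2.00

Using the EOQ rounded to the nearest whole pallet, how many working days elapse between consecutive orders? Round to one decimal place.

14.6 days

EOQ = √(2DS/H) = √(2 × 50,000 × 80 / 2)
    = √(4,000,000.00) ≈ 2,000.00 → Q = 2,000 pallets
T = Q/D × 365 days = 2,000/50,000 × 365 = 14.600 days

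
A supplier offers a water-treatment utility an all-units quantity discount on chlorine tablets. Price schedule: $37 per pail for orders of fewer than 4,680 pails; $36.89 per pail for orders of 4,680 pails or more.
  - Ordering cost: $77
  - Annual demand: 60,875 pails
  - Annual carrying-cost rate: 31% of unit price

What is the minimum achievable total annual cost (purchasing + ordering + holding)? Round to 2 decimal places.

$2,262,744.59

H₁ = 31%×$37 = $11.4700;  H₂ = 31%×$36.89 = $11.4359
EOQ₁ = √(2×60,875×77/11.4700) = 904.06  (< 4,680, feasible at tier 1)
EOQ₂ = √(2×60,875×77/11.4359) = 905.41  (< 4,680 → use Q = 4,680 at tier-2 price)
TC(tier 1 (EOQ₁), Q≈904.1) = $2,262,744.59
TC(tier 2, Q≈4,680.0) = $2,273,440.33
Minimum at tier 1 (EOQ₁): $2,262,744.59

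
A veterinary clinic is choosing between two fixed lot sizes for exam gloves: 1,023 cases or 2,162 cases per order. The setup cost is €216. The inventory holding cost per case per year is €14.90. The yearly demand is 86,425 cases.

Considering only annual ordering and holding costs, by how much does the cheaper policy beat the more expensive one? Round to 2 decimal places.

€1,128.04

For each Q, cost = (D/Q)·S + (Q/2)·H.
TC(1,023) = (86,425/1,023)×216 + (1,023/2)×14.9 = €25,869.44
TC(2,162) = (86,425/2,162)×216 + (2,162/2)×14.9 = €24,741.41
Lots of 2,162 are cheaper by €1,128.04.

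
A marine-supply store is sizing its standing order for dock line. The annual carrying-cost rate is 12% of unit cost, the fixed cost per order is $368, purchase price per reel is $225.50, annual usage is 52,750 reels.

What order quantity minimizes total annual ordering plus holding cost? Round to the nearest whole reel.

Carrying cost H = $225.5 × 12% = $27.0600/reel/yr
2DS/H = 2·52,750·368/27.06 = 1,434,737.62
EOQ = √1,434,737.62 ≈ 1,197.81

1,198 reels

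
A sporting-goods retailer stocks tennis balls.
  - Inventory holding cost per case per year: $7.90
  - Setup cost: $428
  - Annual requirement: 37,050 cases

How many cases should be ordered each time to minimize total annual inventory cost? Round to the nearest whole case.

2,004 cases

EOQ = √(2DS/H) = √(2 × 37,050 × 428 / 7.9)
    = √(4,014,531.65) ≈ 2,003.63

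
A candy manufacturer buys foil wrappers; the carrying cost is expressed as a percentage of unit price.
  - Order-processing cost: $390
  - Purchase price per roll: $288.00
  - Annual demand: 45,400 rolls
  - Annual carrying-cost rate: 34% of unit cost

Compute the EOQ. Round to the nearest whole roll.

601 rolls

Carrying cost H = $288 × 34% = $97.9200/roll/yr
Q* = √(2·D·S / H) = √(2·45,400·390 / 97.92) = √361,642.2 ≈ 601.37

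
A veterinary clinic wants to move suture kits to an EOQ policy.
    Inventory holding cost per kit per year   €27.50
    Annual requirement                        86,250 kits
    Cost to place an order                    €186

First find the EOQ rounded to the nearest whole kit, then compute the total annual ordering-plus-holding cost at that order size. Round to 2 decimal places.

€29,704.17

Q* = √(2·D·S / H) = √(2·86,250·186 / 27.5) = √1,166,727.3 ≈ 1,080.15 → Q = 1,080 kits
Annual ordering cost = (D/Q)·S = (86,250/1,080) × 186 = €14,854.17
Annual holding cost  = (Q/2)·H = (1,080/2) × 27.5 = €14,850.00
Total = €14,854.17 + €14,850.00 = €29,704.17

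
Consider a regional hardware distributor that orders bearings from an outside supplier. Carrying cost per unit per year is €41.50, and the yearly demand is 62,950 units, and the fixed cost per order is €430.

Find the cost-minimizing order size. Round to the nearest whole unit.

1,142 units

EOQ = √(2DS/H) = √(2 × 62,950 × 430 / 41.5)
    = √(1,304,506.02) ≈ 1,142.15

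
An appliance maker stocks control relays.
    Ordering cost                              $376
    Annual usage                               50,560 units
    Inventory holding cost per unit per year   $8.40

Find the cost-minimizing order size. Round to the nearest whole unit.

2,128 units

Optimal lot size Q* = (2 × 50,560 × $376 / $8.4)^½ ≈ 2,127.52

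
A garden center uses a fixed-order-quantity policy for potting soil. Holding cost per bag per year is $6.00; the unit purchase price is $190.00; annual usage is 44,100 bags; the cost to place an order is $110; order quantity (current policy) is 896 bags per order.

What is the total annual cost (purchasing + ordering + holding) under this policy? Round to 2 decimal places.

$8,387,102.06

Ordering: D/Q × S = 44,100/896 × $110 = $5,414.06
Holding:  Q/2 × H = 896/2 × $6 = $2,688.00
Purchase cost = D·C = 44,100 × 190 = $8,379,000.00
Total = $5,414.06 + $2,688.00 + $8,379,000.00 = $8,387,102.06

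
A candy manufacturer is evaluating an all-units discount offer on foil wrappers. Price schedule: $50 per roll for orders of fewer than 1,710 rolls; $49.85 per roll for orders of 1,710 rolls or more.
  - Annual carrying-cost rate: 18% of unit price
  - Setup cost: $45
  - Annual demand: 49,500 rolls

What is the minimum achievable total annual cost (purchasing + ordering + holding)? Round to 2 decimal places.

H₁ = 18%×$50 = $9.0000;  H₂ = 18%×$49.85 = $8.9730
EOQ₁ = √(2×49,500×45/9.0000) = 703.56  (< 1,710, feasible at tier 1)
EOQ₂ = √(2×49,500×45/8.9730) = 704.62  (< 1,710 → use Q = 1,710 at tier-2 price)
TC(tier 1 (EOQ₁), Q≈703.6) = $2,481,332.06
TC(tier 2, Q≈1,710.0) = $2,476,549.55
Minimum at tier 2: $2,476,549.55

$2,476,549.55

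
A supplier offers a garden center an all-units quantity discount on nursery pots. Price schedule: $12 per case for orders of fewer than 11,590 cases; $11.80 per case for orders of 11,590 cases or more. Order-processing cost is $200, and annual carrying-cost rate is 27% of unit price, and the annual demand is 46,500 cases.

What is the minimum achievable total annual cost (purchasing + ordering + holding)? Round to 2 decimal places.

H₁ = 27%×$12 = $3.2400;  H₂ = 27%×$11.80 = $3.1860
EOQ₁ = √(2×46,500×200/3.2400) = 2,395.98  (< 11,590, feasible at tier 1)
EOQ₂ = √(2×46,500×200/3.1860) = 2,416.20  (< 11,590 → use Q = 11,590 at tier-2 price)
TC(tier 1 (EOQ₁), Q≈2,396.0) = $565,762.99
TC(tier 2, Q≈11,590.0) = $567,965.29
Minimum at tier 1 (EOQ₁): $565,762.99

$565,762.99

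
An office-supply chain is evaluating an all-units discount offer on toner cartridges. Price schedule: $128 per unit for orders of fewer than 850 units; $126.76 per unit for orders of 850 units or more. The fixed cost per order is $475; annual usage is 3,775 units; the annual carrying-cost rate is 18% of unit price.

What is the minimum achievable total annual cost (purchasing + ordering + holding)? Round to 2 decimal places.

H₁ = 18%×$128 = $23.0400;  H₂ = 18%×$126.76 = $22.8168
EOQ₁ = √(2×3,775×475/23.0400) = 394.53  (< 850, feasible at tier 1)
EOQ₂ = √(2×3,775×475/22.8168) = 396.45  (< 850 → use Q = 850 at tier-2 price)
TC(tier 1 (EOQ₁), Q≈394.5) = $492,289.95
TC(tier 2, Q≈850.0) = $490,325.70
Minimum at tier 2: $490,325.70

$490,325.70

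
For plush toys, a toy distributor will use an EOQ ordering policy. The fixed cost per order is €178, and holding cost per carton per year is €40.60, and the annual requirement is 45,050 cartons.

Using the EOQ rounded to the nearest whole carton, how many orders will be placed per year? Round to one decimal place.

71.6 orders per year

Q* = √(2·D·S / H) = √(2·45,050·178 / 40.6) = √395,019.7 ≈ 628.51 → Q = 629
N = D/Q = 45,050/629 ≈ 71.622 orders/yr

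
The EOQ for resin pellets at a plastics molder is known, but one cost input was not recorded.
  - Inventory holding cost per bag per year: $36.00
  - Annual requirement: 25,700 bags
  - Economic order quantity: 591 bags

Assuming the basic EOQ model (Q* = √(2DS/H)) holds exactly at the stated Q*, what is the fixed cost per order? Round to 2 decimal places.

$244.63

EOQ relation: Q² = 2DS/H, so rearrange for the unknown.
S = Q²H / (2D) = 591² × 36 / (2 × 25,700) = 244.6326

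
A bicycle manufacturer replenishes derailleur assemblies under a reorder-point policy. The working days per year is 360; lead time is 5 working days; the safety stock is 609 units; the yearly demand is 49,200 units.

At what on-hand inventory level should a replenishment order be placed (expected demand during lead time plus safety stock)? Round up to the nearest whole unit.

1,293 units

Daily demand d = 49,200 / 360 = 136.667 units/day
Demand during lead time = 136.667 × 5 = 683.33
Reorder point = 683.33 + 609 = 1,292.33 → round up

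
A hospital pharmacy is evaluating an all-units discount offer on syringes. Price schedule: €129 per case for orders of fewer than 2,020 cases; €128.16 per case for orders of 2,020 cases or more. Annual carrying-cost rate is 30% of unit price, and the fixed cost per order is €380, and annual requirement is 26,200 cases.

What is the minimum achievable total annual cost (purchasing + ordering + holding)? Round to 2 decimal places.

€3,401,553.19

H₁ = 30%×€129 = €38.7000;  H₂ = 30%×€128.16 = €38.4480
EOQ₁ = √(2×26,200×380/38.7000) = 717.30  (< 2,020, feasible at tier 1)
EOQ₂ = √(2×26,200×380/38.4480) = 719.65  (< 2,020 → use Q = 2,020 at tier-2 price)
TC(tier 1 (EOQ₁), Q≈717.3) = €3,407,559.58
TC(tier 2, Q≈2,020.0) = €3,401,553.19
Minimum at tier 2: €3,401,553.19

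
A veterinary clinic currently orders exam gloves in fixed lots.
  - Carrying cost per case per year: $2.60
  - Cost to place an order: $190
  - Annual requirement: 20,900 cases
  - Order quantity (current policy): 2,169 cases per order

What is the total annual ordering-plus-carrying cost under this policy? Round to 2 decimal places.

Ordering: D/Q × S = 20,900/2,169 × $190 = $1,830.80
Holding:  Q/2 × H = 2,169/2 × $2.6 = $2,819.70
Total = $1,830.80 + $2,819.70 = $4,650.50

$4,650.50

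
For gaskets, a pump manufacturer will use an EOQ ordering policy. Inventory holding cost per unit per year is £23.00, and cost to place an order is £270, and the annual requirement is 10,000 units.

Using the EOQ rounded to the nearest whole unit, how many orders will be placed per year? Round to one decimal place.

2DS/H = 2·10,000·270/23 = 234,782.61
EOQ = √234,782.61 ≈ 484.54 → Q = 485
Orders per year = D/Q = 10,000 / 485 = 20.619

20.6 orders per year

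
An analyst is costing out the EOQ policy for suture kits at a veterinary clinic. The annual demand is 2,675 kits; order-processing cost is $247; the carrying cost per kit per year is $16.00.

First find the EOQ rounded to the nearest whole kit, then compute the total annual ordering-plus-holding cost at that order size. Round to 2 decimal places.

$4,598.18

Q* = √(2·D·S / H) = √(2·2,675·247 / 16) = √82,590.6 ≈ 287.39 → Q = 287 kits
Ordering: D/Q × S = 2,675/287 × $247 = $2,302.18
Holding:  Q/2 × H = 287/2 × $16 = $2,296.00
Total = $2,302.18 + $2,296.00 = $4,598.18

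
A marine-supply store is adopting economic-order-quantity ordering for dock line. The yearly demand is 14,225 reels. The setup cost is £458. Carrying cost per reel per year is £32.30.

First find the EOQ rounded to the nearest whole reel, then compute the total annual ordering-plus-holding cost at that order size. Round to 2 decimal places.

£20,515.17

EOQ = √(2DS/H) = √(2 × 14,225 × 458 / 32.3)
    = √(403,408.67) ≈ 635.14 → Q = 635 reels
Annual ordering cost = (D/Q)·S = (14,225/635) × 458 = £10,259.92
Annual holding cost  = (Q/2)·H = (635/2) × 32.3 = £10,255.25
Total = £10,259.92 + £10,255.25 = £20,515.17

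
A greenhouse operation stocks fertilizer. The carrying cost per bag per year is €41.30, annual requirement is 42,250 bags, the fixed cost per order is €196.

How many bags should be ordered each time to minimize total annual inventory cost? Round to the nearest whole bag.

Optimal lot size Q* = (2 × 42,250 × €196 / €41.3)^½ ≈ 633.26

633 bags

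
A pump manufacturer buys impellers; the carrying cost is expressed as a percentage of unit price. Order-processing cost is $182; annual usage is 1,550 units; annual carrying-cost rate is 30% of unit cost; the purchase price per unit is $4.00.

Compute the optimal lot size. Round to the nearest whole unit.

H = i·C = 0.3 × $4 = $1.2000 per unit-year
2DS/H = 2·1,550·182/1.2 = 470,166.67
EOQ = √470,166.67 ≈ 685.69

686 units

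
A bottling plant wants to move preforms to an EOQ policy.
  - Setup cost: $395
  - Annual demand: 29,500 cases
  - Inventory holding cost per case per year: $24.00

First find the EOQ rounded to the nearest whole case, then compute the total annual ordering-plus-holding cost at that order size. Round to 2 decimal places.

EOQ = √(2DS/H) = √(2 × 29,500 × 395 / 24)
    = √(971,041.67) ≈ 985.41 → Q = 985 cases
Annual ordering cost = (D/Q)·S = (29,500/985) × 395 = $11,829.95
Annual holding cost  = (Q/2)·H = (985/2) × 24 = $11,820.00
Total = $11,829.95 + $11,820.00 = $23,649.95

$23,649.95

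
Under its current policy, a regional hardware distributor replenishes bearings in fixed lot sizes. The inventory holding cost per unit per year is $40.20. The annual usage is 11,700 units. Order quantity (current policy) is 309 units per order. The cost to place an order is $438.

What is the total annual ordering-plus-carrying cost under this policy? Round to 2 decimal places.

$22,795.37

Orders/yr = 11,700/309 = 37.864; ordering cost = 37.864 × $438 = $16,584.47
Average inventory = 309/2 = 154.5; holding cost = 154.5 × $40.2 = $6,210.90
Total = $16,584.47 + $6,210.90 = $22,795.37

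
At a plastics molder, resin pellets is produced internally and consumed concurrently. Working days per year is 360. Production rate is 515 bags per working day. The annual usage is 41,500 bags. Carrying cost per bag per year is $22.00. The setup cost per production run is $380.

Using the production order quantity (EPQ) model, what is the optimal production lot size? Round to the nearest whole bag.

Daily demand d = 41,500/360 = 115.278; p = 515; 1 − d/p = 0.77616
EPQ = √(2DS / (H(1 − d/p)))
    = √(2 × 41,500 × 380 / (22 × 0.77616)) ≈ 1,359.08

1,359 bags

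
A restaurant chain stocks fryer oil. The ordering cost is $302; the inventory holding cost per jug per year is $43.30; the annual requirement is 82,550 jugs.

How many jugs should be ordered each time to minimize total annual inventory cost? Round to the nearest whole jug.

1,073 jugs

Optimal lot size Q* = (2 × 82,550 × $302 / $43.3)^½ ≈ 1,073.08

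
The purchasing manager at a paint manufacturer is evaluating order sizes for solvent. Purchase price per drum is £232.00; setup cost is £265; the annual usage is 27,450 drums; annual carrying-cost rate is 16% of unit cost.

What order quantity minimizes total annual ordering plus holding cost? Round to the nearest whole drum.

626 drums

H = i·C = 0.16 × £232 = £37.1200 per drum-year
Q* = √(2·D·S / H) = √(2·27,450·265 / 37.12) = √391,931.6 ≈ 626.04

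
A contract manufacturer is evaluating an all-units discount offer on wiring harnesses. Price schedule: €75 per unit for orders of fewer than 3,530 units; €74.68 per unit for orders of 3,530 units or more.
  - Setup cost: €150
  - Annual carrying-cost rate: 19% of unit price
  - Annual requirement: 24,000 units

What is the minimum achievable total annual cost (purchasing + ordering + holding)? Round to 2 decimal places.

€1,810,129.17

H₁ = 19%×€75 = €14.2500;  H₂ = 19%×€74.68 = €14.1892
EOQ₁ = √(2×24,000×150/14.2500) = 710.82  (< 3,530, feasible at tier 1)
EOQ₂ = √(2×24,000×150/14.1892) = 712.34  (< 3,530 → use Q = 3,530 at tier-2 price)
TC(tier 1 (EOQ₁), Q≈710.8) = €1,810,129.17
TC(tier 2, Q≈3,530.0) = €1,818,383.77
Minimum at tier 1 (EOQ₁): €1,810,129.17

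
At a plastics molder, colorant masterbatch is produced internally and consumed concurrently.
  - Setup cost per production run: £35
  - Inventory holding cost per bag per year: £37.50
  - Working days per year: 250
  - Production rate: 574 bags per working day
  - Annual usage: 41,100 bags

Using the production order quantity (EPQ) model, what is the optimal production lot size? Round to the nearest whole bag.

328 bags

Daily demand d = 41,100/250 = 164.400; p = 574; 1 − d/p = 0.71359
EPQ = √(2DS / (H(1 − d/p)))
    = √(2 × 41,100 × 35 / (37.5 × 0.71359)) ≈ 327.89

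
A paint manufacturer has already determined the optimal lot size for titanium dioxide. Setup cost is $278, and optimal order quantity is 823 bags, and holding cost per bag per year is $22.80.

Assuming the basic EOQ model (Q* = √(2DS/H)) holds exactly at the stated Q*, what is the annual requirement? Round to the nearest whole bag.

27,775 bags per year

EOQ relation: Q² = 2DS/H, so rearrange for the unknown.
D = Q²H / (2S) = 823² × 22.8 / (2 × 278) = 27,775.36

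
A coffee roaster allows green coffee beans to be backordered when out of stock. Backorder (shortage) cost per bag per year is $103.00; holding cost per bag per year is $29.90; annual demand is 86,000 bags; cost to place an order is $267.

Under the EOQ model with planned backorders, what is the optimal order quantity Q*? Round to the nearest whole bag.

1,408 bags

Q* = √(2DS/H) · √((H + b)/b)
   = √(2 × 86,000 × 267 / 29.9) · √((29.9 + 103) / 103)
   = 1,239.322 × 1.1359 ≈ 1,407.76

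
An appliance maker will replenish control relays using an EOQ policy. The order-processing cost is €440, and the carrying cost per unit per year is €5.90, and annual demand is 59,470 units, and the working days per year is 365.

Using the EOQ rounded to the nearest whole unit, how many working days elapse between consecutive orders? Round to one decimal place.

Optimal lot size Q* = (2 × 59,470 × €440 / €5.9)^½ ≈ 2,978.27 → Q = 2,978 units
Cycle time = (working days × Q)/D = (365 × 2,978) / 59,470 = 18.278 days

18.3 days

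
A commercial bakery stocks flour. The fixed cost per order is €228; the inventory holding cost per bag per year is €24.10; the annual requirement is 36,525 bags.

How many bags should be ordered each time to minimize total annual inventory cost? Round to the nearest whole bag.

Q* = √(2·D·S / H) = √(2·36,525·228 / 24.1) = √691,095.4 ≈ 831.32

831 bags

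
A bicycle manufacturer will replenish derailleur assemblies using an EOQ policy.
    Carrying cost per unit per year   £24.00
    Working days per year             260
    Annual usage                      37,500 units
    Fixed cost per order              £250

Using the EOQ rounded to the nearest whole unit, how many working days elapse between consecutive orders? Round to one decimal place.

Q* = √(2·D·S / H) = √(2·37,500·250 / 24) = √781,250.0 ≈ 883.88 → Q = 884 units
Cycle time = (working days × Q)/D = (260 × 884) / 37,500 = 6.129 days

6.1 days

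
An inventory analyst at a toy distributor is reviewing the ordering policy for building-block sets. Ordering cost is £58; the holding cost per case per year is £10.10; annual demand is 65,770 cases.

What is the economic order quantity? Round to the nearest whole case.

869 cases

2DS/H = 2·65,770·58/10.1 = 755,378.22
EOQ = √755,378.22 ≈ 869.12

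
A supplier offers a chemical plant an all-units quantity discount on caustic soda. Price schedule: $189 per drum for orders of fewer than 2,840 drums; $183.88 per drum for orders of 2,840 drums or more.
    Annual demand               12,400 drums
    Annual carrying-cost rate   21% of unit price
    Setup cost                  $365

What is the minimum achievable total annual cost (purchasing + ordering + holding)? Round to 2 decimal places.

$2,336,538.68

H₁ = 21%×$189 = $39.6900;  H₂ = 21%×$183.88 = $38.6148
EOQ₁ = √(2×12,400×365/39.6900) = 477.56  (< 2,840, feasible at tier 1)
EOQ₂ = √(2×12,400×365/38.6148) = 484.17  (< 2,840 → use Q = 2,840 at tier-2 price)
TC(tier 1 (EOQ₁), Q≈477.6) = $2,362,554.52
TC(tier 2, Q≈2,840.0) = $2,336,538.68
Minimum at tier 2: $2,336,538.68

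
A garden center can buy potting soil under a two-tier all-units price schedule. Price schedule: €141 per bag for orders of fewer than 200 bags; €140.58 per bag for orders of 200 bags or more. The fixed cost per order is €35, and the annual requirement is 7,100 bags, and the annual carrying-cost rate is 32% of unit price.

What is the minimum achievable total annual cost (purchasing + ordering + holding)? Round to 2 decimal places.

€1,003,859.06

H₁ = 32%×€141 = €45.1200;  H₂ = 32%×€140.58 = €44.9856
EOQ₁ = √(2×7,100×35/45.1200) = 104.95  (< 200, feasible at tier 1)
EOQ₂ = √(2×7,100×35/44.9856) = 105.11  (< 200 → use Q = 200 at tier-2 price)
TC(tier 1 (EOQ₁), Q≈105.0) = €1,005,835.47
TC(tier 2, Q≈200.0) = €1,003,859.06
Minimum at tier 2: €1,003,859.06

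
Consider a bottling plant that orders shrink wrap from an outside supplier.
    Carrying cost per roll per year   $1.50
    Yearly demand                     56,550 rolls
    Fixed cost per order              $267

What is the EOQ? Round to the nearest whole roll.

4,487 rolls

EOQ = √(2DS/H) = √(2 × 56,550 × 267 / 1.5)
    = √(20,131,800.00) ≈ 4,486.85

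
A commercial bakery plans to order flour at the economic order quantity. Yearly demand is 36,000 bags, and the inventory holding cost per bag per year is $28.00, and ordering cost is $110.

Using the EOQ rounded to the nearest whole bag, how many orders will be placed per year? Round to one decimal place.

2DS/H = 2·36,000·110/28 = 282,857.14
EOQ = √282,857.14 ≈ 531.84 → Q = 532
N = D/Q = 36,000/532 ≈ 67.669 orders/yr

67.7 orders per year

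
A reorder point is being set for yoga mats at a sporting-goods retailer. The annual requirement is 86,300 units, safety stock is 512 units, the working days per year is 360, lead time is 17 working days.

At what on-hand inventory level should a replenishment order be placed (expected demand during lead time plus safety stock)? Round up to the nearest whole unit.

4,588 units

Daily demand d = 86,300 / 360 = 239.722 units/day
Demand during lead time = 239.722 × 17 = 4,075.28
Reorder point = 4,075.28 + 512 = 4,587.28 → round up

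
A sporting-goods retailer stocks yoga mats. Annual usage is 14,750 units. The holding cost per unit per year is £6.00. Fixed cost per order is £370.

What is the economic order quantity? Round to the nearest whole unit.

1,349 units

Q* = √(2·D·S / H) = √(2·14,750·370 / 6) = √1,819,166.7 ≈ 1,348.76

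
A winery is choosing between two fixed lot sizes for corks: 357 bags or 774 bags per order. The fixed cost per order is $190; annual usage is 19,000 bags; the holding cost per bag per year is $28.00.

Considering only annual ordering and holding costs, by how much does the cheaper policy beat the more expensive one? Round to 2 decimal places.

For each Q, cost = (D/Q)·S + (Q/2)·H.
TC(357) = (19,000/357)×190 + (357/2)×28 = $15,110.04
TC(774) = (19,000/774)×190 + (774/2)×28 = $15,500.08
Cheaper: Q = 357.  Difference = $390.04

$390.04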